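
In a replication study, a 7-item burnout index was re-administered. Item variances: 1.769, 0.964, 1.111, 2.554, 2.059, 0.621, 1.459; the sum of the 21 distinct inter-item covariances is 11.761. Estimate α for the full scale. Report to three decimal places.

sum of item variances = 1.769 + 0.964 + 1.111 + 2.554 + 2.059 + 0.621 + 1.459 = 10.537
Sum of distinct covariances = 11.761
total variance = sum of item variances + 2·Σcov = 10.537 + 2 × 11.761 = 34.059
α = (7/6)·(1 − 10.537/34.059) = 0.806

α = 0.806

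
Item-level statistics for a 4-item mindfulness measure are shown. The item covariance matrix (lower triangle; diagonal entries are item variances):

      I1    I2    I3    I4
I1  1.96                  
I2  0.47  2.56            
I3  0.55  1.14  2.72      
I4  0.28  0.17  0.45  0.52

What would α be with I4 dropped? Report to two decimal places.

α = 0.56

Remaining items: I1, I2, I3 (k = 3).
ΣVar(i) = 1.96 + 2.56 + 2.72 = 7.24
total variance = 7.24 + 2 × 2.16 = 11.56
α (item deleted) = (3/2)·(1 − 7.24/11.56) = 0.56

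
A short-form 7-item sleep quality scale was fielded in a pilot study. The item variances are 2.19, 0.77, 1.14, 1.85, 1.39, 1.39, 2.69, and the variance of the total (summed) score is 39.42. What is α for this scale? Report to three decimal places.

α = 0.829

sum of item variances = 2.19 + 0.77 + 1.14 + 1.85 + 1.39 + 1.39 + 2.69 = 11.42
α = (k/(k−1))·(1 − sum of item variances/σ²_T) = (7/6)·(1 − 11.42/39.42) = 0.829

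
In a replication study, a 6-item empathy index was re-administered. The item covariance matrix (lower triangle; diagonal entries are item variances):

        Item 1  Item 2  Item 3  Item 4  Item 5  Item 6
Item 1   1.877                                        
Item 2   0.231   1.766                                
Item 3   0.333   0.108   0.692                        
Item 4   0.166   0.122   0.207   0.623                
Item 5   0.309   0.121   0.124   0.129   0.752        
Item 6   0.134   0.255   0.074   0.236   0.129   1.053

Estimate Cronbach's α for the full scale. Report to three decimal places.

Cronbach's α = 0.530

ΣVar(i) = 1.877 + 1.766 + 0.692 + 0.623 + 0.752 + 1.053 = 6.763
Sum of the distinct covariances = 2.678
total variance = 6.763 + 2 × 2.678 = 12.119
α = (k/(k−1))·(1 − ΣVar(i)/total variance) = (6/5)·(1 − 6.763/12.119) = 0.530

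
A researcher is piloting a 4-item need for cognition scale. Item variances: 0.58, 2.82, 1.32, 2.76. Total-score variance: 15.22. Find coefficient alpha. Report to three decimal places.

coefficient alpha = 0.678

Σσ²ᵢ = 0.58 + 2.82 + 1.32 + 2.76 = 7.48
α = (k/(k−1))·(1 − Σσ²ᵢ/σ²_T) = (4/3)·(1 − 7.48/15.22) = 0.678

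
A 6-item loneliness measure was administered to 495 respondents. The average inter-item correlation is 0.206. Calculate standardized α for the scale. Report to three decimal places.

Standardized α = k·r̄ / (1 + (k−1)·r̄) = 6 × 0.206 / (1 + 5 × 0.206)
  = 1.2360 / 2.0300 = 0.609

α = 0.609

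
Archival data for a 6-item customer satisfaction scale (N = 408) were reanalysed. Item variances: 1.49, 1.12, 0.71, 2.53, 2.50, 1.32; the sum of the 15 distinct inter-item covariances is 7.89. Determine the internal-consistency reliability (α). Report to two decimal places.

α = 0.74

sum of item variances = 1.49 + 1.12 + 0.71 + 2.53 + 2.50 + 1.32 = 9.67
Sum of distinct covariances = 7.89
Var(T) = sum of item variances + 2·Σcov = 9.67 + 2 × 7.89 = 25.45
α = (6/5)·(1 − 9.67/25.45) = 0.74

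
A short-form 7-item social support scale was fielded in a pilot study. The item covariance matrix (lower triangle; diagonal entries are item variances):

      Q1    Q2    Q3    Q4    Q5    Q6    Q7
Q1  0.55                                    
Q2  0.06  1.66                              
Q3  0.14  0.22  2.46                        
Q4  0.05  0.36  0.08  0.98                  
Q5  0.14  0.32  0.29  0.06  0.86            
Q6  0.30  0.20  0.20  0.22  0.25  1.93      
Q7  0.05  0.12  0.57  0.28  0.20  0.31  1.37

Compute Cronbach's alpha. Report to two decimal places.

Σσ²ᵢ = 0.55 + 1.66 + 2.46 + 0.98 + 0.86 + 1.93 + 1.37 = 9.81
Σ_{i<j} σ_ij = 4.42
σ²_T = 9.81 + 2 × 4.42 = 18.65
α = (k/(k−1))·(1 − Σσ²ᵢ/σ²_T) = (7/6)·(1 − 9.81/18.65) = 0.55

Cronbach's alpha = 0.55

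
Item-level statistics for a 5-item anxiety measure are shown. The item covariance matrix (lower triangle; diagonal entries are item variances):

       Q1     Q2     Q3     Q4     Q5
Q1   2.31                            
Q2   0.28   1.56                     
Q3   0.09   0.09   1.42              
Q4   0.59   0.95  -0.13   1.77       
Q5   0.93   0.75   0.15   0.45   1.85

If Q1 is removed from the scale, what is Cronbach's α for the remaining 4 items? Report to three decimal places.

Remaining items: Q2, Q3, Q4, Q5 (k = 4).
sum of item variances = 1.56 + 1.42 + 1.77 + 1.85 = 6.60
Var(T) = 6.60 + 2 × 2.26 = 11.12
α (item deleted) = (4/3)·(1 − 6.60/11.12) = 0.542

Cronbach's α = 0.542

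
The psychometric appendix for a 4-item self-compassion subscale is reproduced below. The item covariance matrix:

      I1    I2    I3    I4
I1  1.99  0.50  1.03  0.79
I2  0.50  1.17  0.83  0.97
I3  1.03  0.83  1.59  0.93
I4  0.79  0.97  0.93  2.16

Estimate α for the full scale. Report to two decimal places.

sum of item variances = 1.99 + 1.17 + 1.59 + 2.16 = 6.91
Σ_{i<j} σ_ij = 5.05
total variance = 6.91 + 2 × 5.05 = 17.01
α = (k/(k−1))·(1 − sum of item variances/total variance) = (4/3)·(1 − 6.91/17.01) = 0.79

α = 0.79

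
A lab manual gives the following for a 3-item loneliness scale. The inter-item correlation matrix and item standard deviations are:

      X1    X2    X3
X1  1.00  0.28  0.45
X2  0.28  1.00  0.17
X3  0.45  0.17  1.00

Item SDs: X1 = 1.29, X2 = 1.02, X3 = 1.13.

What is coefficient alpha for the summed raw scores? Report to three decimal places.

Σσ²ᵢ = 1.29² + 1.02² + 1.13² = 3.9814
Covariances σ_ij = r_ij · s_i · s_j:
  σ(X1,X2) = 0.28 × 1.29 × 1.02 = 0.3684
  σ(X1,X3) = 0.45 × 1.29 × 1.13 = 0.6560
  σ(X2,X3) = 0.17 × 1.02 × 1.13 = 0.1959
σ²_T = Σσ²ᵢ + 2·Σσ_ij = 3.9814 + 2 × 1.2203 = 6.4220
α = (3/2)·(1 − 3.9814/6.4220) = 0.570

α = 0.570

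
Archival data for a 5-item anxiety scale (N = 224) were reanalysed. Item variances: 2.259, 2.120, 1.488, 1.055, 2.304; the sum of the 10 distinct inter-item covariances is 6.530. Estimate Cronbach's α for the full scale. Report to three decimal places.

α = 0.733

Σσᵢ² = 2.259 + 2.120 + 1.488 + 1.055 + 2.304 = 9.226
Sum of distinct covariances = 6.530
σ²_T = Σσᵢ² + 2·Σcov = 9.226 + 2 × 6.530 = 22.286
α = (5/4)·(1 − 9.226/22.286) = 0.733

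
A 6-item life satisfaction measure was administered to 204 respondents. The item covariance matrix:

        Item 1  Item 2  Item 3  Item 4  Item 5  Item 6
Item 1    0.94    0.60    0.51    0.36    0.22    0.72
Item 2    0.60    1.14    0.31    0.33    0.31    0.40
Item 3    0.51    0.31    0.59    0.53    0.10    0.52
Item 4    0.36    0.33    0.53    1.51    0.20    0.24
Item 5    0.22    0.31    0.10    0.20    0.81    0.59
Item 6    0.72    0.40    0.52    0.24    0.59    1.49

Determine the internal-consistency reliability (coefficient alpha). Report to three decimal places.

α = 0.776

sum of item variances = 0.94 + 1.14 + 0.59 + 1.51 + 0.81 + 1.49 = 6.48
Σ_{i<j} σ_ij = 5.94
total variance = 6.48 + 2 × 5.94 = 18.36
α = (k/(k−1))·(1 − sum of item variances/total variance) = (6/5)·(1 − 6.48/18.36) = 0.776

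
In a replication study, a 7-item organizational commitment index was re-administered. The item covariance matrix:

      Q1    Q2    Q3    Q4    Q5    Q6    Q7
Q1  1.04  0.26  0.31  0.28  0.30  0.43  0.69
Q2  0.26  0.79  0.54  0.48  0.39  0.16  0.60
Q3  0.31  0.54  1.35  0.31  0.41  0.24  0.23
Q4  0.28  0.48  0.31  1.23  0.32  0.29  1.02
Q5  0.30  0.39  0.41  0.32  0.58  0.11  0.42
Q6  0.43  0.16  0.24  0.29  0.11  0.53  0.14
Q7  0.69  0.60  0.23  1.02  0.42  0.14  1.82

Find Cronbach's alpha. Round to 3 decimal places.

Σσ²ᵢ = 1.04 + 0.79 + 1.35 + 1.23 + 0.58 + 0.53 + 1.82 = 7.34
Sum of the distinct covariances = 7.93
σ²_total = 7.34 + 2 × 7.93 = 23.20
α = (k/(k−1))·(1 − Σσ²ᵢ/σ²_total) = (7/6)·(1 − 7.34/23.20) = 0.798

Cronbach's alpha = 0.798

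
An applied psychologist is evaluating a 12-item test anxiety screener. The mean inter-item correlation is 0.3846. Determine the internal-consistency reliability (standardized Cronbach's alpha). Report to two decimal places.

standardized Cronbach's alpha = 0.88

Standardized α = k·r̄ / (1 + (k−1)·r̄) = 12 × 0.3846 / (1 + 11 × 0.3846)
  = 4.6152 / 5.2306 = 0.88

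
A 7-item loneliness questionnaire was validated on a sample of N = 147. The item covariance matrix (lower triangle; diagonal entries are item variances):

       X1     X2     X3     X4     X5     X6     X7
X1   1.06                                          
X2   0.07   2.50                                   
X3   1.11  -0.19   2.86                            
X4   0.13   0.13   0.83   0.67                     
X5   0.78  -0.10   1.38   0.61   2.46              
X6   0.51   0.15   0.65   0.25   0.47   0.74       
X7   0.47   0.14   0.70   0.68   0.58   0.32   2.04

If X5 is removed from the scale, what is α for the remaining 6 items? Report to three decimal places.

Remaining items: X1, X2, X3, X4, X6, X7 (k = 6).
ΣVar(i) = 1.06 + 2.50 + 2.86 + 0.67 + 0.74 + 2.04 = 9.87
σ²_total = 9.87 + 2 × 5.95 = 21.77
α (item deleted) = (6/5)·(1 − 9.87/21.77) = 0.656

α = 0.656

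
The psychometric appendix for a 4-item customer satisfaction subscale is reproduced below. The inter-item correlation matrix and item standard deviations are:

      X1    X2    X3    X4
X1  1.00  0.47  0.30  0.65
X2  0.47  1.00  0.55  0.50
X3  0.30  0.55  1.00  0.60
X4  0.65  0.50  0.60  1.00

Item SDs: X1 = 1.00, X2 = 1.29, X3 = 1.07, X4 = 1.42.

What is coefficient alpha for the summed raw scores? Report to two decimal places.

Σσ²ᵢ = 1.00² + 1.29² + 1.07² + 1.42² = 5.8254
Covariances σ_ij = r_ij · s_i · s_j:
  σ(X1,X2) = 0.47 × 1.00 × 1.29 = 0.6063
  σ(X1,X3) = 0.30 × 1.00 × 1.07 = 0.3210
  σ(X1,X4) = 0.65 × 1.00 × 1.42 = 0.9230
  σ(X2,X3) = 0.55 × 1.29 × 1.07 = 0.7592
  σ(X2,X4) = 0.50 × 1.29 × 1.42 = 0.9159
  σ(X3,X4) = 0.60 × 1.07 × 1.42 = 0.9116
σ²_T = Σσ²ᵢ + 2·Σσ_ij = 5.8254 + 2 × 4.4370 = 14.6994
α = (4/3)·(1 − 5.8254/14.6994) = 0.80

α = 0.80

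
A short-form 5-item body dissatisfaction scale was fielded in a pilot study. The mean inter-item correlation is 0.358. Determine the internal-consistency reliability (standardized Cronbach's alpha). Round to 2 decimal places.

standardized Cronbach's alpha = 0.74

Standardized α = k·r̄ / (1 + (k−1)·r̄) = 5 × 0.358 / (1 + 4 × 0.358)
  = 1.7900 / 2.4320 = 0.74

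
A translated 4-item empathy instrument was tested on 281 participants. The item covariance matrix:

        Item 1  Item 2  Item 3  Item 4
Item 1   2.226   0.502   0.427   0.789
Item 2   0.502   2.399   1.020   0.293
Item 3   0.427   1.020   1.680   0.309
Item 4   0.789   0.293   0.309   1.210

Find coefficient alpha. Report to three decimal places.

α = 0.627

ΣVar(i) = 2.226 + 2.399 + 1.680 + 1.210 = 7.515
Σ_{i<j} σ_ij = 3.340
σ²_T = 7.515 + 2 × 3.340 = 14.195
α = (k/(k−1))·(1 − ΣVar(i)/σ²_T) = (4/3)·(1 − 7.515/14.195) = 0.627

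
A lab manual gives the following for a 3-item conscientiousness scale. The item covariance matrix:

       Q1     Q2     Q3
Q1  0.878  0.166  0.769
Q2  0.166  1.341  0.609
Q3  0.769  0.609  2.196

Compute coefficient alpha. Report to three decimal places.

ΣVar(i) = 0.878 + 1.341 + 2.196 = 4.415
Sum of the distinct covariances = 1.544
Var(T) = 4.415 + 2 × 1.544 = 7.503
α = (k/(k−1))·(1 − ΣVar(i)/Var(T)) = (3/2)·(1 − 4.415/7.503) = 0.617

coefficient alpha = 0.617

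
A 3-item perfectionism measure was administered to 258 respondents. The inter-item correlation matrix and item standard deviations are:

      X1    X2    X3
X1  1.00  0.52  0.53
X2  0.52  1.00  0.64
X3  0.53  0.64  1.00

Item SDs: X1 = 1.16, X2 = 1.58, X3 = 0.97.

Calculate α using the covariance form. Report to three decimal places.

Σσ²ᵢ = 1.16² + 1.58² + 0.97² = 4.7829
Covariances σ_ij = r_ij · s_i · s_j:
  σ(X1,X2) = 0.52 × 1.16 × 1.58 = 0.9531
  σ(X1,X3) = 0.53 × 1.16 × 0.97 = 0.5964
  σ(X2,X3) = 0.64 × 1.58 × 0.97 = 0.9809
σ²_T = Σσ²ᵢ + 2·Σσ_ij = 4.7829 + 2 × 2.5304 = 9.8437
α = (3/2)·(1 − 4.7829/9.8437) = 0.771

α = 0.771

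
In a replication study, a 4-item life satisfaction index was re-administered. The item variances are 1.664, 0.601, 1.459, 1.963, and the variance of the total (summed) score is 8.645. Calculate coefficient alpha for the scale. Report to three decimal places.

α = 0.456

ΣVar(i) = 1.664 + 0.601 + 1.459 + 1.963 = 5.687
α = (k/(k−1))·(1 − ΣVar(i)/total variance) = (4/3)·(1 − 5.687/8.645) = 0.456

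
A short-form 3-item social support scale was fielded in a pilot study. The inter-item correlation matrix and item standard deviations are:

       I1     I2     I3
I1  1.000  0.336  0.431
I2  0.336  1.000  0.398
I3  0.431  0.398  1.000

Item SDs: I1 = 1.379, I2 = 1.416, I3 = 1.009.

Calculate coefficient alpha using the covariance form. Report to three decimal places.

Σσ²ᵢ = 1.379² + 1.416² + 1.009² = 4.9248
Covariances σ_ij = r_ij · s_i · s_j:
  σ(I1,I2) = 0.336 × 1.379 × 1.416 = 0.6561
  σ(I1,I3) = 0.431 × 1.379 × 1.009 = 0.5997
  σ(I2,I3) = 0.398 × 1.416 × 1.009 = 0.5686
σ²_T = Σσ²ᵢ + 2·Σσ_ij = 4.9248 + 2 × 1.8244 = 8.5736
α = (3/2)·(1 − 4.9248/8.5736) = 0.638

α = 0.638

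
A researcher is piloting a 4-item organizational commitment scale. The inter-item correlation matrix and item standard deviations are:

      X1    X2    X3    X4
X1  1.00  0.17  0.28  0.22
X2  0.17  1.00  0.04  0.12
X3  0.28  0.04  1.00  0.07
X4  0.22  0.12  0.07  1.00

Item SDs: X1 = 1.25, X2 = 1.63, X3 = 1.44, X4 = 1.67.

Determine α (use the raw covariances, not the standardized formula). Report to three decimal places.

Σσ²ᵢ = 1.25² + 1.63² + 1.44² + 1.67² = 9.0819
Covariances σ_ij = r_ij · s_i · s_j:
  σ(X1,X2) = 0.17 × 1.25 × 1.63 = 0.3464
  σ(X1,X3) = 0.28 × 1.25 × 1.44 = 0.5040
  σ(X1,X4) = 0.22 × 1.25 × 1.67 = 0.4592
  σ(X2,X3) = 0.04 × 1.63 × 1.44 = 0.0939
  σ(X2,X4) = 0.12 × 1.63 × 1.67 = 0.3267
  σ(X3,X4) = 0.07 × 1.44 × 1.67 = 0.1683
σ²_T = Σσ²ᵢ + 2·Σσ_ij = 9.0819 + 2 × 1.8985 = 12.8789
α = (4/3)·(1 − 9.0819/12.8789) = 0.393

α = 0.393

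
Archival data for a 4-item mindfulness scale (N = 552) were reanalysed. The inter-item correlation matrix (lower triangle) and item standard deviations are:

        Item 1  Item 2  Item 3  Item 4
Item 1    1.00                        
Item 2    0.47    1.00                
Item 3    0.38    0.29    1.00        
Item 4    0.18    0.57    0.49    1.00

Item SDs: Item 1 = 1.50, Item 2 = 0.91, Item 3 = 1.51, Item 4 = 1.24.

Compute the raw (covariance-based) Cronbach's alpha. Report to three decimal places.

Σσ²ᵢ = 1.50² + 0.91² + 1.51² + 1.24² = 6.8958
Covariances σ_ij = r_ij · s_i · s_j:
  σ(Item 1,Item 2) = 0.47 × 1.50 × 0.91 = 0.6415
  σ(Item 1,Item 3) = 0.38 × 1.50 × 1.51 = 0.8607
  σ(Item 1,Item 4) = 0.18 × 1.50 × 1.24 = 0.3348
  σ(Item 2,Item 3) = 0.29 × 0.91 × 1.51 = 0.3985
  σ(Item 2,Item 4) = 0.57 × 0.91 × 1.24 = 0.6432
  σ(Item 3,Item 4) = 0.49 × 1.51 × 1.24 = 0.9175
σ²_T = Σσ²ᵢ + 2·Σσ_ij = 6.8958 + 2 × 3.7962 = 14.4882
α = (4/3)·(1 − 6.8958/14.4882) = 0.699

α = 0.699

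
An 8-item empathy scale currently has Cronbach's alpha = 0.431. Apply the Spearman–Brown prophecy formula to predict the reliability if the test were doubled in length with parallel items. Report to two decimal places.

predicted reliability = 0.60

Length factor m = 2
α' = m·α / (1 + (m−1)·α)
   = 2 × 0.431 / (1 + (2 − 1) × 0.431)
   = 0.8620 / 1.4310 = 0.60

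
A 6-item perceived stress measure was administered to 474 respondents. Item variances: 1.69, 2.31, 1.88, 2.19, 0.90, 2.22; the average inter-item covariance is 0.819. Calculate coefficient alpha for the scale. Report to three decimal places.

α = 0.824

Σσ²ᵢ = 1.69 + 2.31 + 1.88 + 2.19 + 0.90 + 2.22 = 11.19
Sum of the 15 distinct covariances = 15 × 0.819 = 12.285
σ²_T = Σσ²ᵢ + 2·Σcov = 11.19 + 2 × 12.285 = 35.760
α = (6/5)·(1 − 11.19/35.760) = 0.824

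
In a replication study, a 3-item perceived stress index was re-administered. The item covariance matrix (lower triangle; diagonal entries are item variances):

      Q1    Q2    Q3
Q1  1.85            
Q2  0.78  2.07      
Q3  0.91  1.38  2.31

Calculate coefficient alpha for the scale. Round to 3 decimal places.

sum of item variances = 1.85 + 2.07 + 2.31 = 6.23
Σ_{i<j} σ_ij = 3.07
Var(T) = 6.23 + 2 × 3.07 = 12.37
α = (k/(k−1))·(1 − sum of item variances/Var(T)) = (3/2)·(1 − 6.23/12.37) = 0.745

α = 0.745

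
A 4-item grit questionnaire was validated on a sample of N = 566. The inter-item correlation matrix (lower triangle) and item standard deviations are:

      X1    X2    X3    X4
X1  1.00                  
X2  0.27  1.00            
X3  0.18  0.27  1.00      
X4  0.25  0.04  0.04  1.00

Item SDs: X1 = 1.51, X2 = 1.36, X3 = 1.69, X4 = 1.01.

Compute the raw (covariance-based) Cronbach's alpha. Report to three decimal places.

Cronbach's alpha = 0.464

Σσ²ᵢ = 1.51² + 1.36² + 1.69² + 1.01² = 8.0059
Covariances σ_ij = r_ij · s_i · s_j:
  σ(X1,X2) = 0.27 × 1.51 × 1.36 = 0.5545
  σ(X1,X3) = 0.18 × 1.51 × 1.69 = 0.4593
  σ(X1,X4) = 0.25 × 1.51 × 1.01 = 0.3813
  σ(X2,X3) = 0.27 × 1.36 × 1.69 = 0.6206
  σ(X2,X4) = 0.04 × 1.36 × 1.01 = 0.0549
  σ(X3,X4) = 0.04 × 1.69 × 1.01 = 0.0683
σ²_T = Σσ²ᵢ + 2·Σσ_ij = 8.0059 + 2 × 2.1389 = 12.2837
α = (4/3)·(1 − 8.0059/12.2837) = 0.464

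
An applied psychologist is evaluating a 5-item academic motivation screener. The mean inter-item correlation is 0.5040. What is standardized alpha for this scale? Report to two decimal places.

Standardized α = k·r̄ / (1 + (k−1)·r̄) = 5 × 0.5040 / (1 + 4 × 0.5040)
  = 2.5200 / 3.0160 = 0.84

standardized alpha = 0.84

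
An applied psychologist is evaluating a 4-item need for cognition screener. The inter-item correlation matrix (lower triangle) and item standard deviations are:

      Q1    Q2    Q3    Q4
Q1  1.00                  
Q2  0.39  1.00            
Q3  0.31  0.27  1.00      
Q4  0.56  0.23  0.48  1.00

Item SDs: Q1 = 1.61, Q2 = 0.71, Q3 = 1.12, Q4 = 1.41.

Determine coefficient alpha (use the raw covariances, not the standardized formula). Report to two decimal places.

Σσ²ᵢ = 1.61² + 0.71² + 1.12² + 1.41² = 6.3387
Covariances σ_ij = r_ij · s_i · s_j:
  σ(Q1,Q2) = 0.39 × 1.61 × 0.71 = 0.4458
  σ(Q1,Q3) = 0.31 × 1.61 × 1.12 = 0.5590
  σ(Q1,Q4) = 0.56 × 1.61 × 1.41 = 1.2713
  σ(Q2,Q3) = 0.27 × 0.71 × 1.12 = 0.2147
  σ(Q2,Q4) = 0.23 × 0.71 × 1.41 = 0.2303
  σ(Q3,Q4) = 0.48 × 1.12 × 1.41 = 0.7580
σ²_T = Σσ²ᵢ + 2·Σσ_ij = 6.3387 + 2 × 3.4791 = 13.2969
α = (4/3)·(1 − 6.3387/13.2969) = 0.70

α = 0.70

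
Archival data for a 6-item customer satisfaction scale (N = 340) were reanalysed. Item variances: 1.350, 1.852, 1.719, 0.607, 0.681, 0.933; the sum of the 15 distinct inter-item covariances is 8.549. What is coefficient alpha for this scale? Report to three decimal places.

α = 0.846

Σσᵢ² = 1.350 + 1.852 + 1.719 + 0.607 + 0.681 + 0.933 = 7.142
Sum of distinct covariances = 8.549
total variance = Σσᵢ² + 2·Σcov = 7.142 + 2 × 8.549 = 24.240
α = (6/5)·(1 − 7.142/24.240) = 0.846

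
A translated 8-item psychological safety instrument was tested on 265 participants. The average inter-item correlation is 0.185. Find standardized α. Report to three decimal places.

Standardized α = k·r̄ / (1 + (k−1)·r̄) = 8 × 0.185 / (1 + 7 × 0.185)
  = 1.4800 / 2.2950 = 0.645

standardized α = 0.645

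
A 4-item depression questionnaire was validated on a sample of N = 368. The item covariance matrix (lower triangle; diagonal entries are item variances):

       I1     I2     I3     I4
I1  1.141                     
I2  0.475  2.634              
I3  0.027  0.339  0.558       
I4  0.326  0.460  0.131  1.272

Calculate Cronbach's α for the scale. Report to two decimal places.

sum of item variances = 1.141 + 2.634 + 0.558 + 1.272 = 5.605
Sum of the distinct covariances = 1.758
total variance = 5.605 + 2 × 1.758 = 9.121
α = (k/(k−1))·(1 − sum of item variances/total variance) = (4/3)·(1 − 5.605/9.121) = 0.51

α = 0.51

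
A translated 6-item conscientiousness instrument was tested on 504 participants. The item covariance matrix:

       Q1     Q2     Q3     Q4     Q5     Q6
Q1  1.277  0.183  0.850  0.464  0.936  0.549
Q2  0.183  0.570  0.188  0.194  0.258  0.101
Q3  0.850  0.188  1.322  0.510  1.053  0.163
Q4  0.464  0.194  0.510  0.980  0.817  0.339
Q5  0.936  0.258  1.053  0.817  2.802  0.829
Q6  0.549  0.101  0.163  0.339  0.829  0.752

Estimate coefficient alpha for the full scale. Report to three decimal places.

ΣVar(i) = 1.277 + 0.570 + 1.322 + 0.980 + 2.802 + 0.752 = 7.703
Σ_{i<j} σ_ij = 7.434
Var(T) = 7.703 + 2 × 7.434 = 22.571
α = (k/(k−1))·(1 − ΣVar(i)/Var(T)) = (6/5)·(1 − 7.703/22.571) = 0.790

α = 0.790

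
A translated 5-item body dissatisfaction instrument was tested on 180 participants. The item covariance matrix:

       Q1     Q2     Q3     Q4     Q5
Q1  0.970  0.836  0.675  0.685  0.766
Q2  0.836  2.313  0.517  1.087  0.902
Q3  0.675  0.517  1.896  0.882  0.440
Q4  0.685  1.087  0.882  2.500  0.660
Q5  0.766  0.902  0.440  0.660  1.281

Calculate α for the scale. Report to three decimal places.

α = 0.781

Σσᵢ² = 0.970 + 2.313 + 1.896 + 2.500 + 1.281 = 8.960
Sum of off-diagonal covariances = 7.450
σ²_T = 8.960 + 2 × 7.450 = 23.860
α = (k/(k−1))·(1 − Σσᵢ²/σ²_T) = (5/4)·(1 − 8.960/23.860) = 0.781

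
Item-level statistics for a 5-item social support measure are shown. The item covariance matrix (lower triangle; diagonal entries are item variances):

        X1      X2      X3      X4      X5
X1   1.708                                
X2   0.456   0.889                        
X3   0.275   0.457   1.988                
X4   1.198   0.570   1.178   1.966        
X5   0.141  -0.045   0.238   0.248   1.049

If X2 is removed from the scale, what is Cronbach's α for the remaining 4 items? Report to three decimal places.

Remaining items: X1, X3, X4, X5 (k = 4).
ΣVar(i) = 1.708 + 1.988 + 1.966 + 1.049 = 6.711
total variance = 6.711 + 2 × 3.278 = 13.267
α (item deleted) = (4/3)·(1 − 6.711/13.267) = 0.659

α = 0.659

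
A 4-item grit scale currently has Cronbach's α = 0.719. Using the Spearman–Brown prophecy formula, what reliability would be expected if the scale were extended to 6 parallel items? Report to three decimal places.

predicted reliability = 0.793

Length factor m = 6/4 = 1.5000
α' = m·α / (1 + (m−1)·α)
   = 6/4 × 0.719 / (1 + (6/4 − 1) × 0.719)
   = 1.0785 / 1.3595 = 0.793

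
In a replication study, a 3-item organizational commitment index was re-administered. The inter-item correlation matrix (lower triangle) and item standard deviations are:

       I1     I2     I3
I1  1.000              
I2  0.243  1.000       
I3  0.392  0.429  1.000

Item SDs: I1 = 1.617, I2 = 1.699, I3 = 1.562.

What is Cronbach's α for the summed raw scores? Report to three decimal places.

Cronbach's α = 0.620

Σσ²ᵢ = 1.617² + 1.699² + 1.562² = 7.9411
Covariances σ_ij = r_ij · s_i · s_j:
  σ(I1,I2) = 0.243 × 1.617 × 1.699 = 0.6676
  σ(I1,I3) = 0.392 × 1.617 × 1.562 = 0.9901
  σ(I2,I3) = 0.429 × 1.699 × 1.562 = 1.1385
σ²_T = Σσ²ᵢ + 2·Σσ_ij = 7.9411 + 2 × 2.7962 = 13.5335
α = (3/2)·(1 − 7.9411/13.5335) = 0.620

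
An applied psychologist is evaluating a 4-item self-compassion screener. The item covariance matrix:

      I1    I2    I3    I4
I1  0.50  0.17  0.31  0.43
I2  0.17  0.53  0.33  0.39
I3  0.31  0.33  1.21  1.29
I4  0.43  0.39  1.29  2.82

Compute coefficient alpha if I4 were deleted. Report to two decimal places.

Remaining items: I1, I2, I3 (k = 3).
ΣVar(i) = 0.50 + 0.53 + 1.21 = 2.24
σ²_T = 2.24 + 2 × 0.81 = 3.86
α (item deleted) = (3/2)·(1 − 2.24/3.86) = 0.63

coefficient alpha = 0.63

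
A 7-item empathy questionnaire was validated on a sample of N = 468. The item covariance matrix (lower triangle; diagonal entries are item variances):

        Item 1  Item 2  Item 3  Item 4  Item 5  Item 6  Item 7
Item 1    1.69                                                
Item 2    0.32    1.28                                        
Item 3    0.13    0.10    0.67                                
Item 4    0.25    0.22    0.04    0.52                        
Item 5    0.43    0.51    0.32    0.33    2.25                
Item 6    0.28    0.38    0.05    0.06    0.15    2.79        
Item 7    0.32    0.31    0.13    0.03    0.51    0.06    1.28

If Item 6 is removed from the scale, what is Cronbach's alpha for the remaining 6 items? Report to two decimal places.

Cronbach's alpha = 0.61

Remaining items: Item 1, Item 2, Item 3, Item 4, Item 5, Item 7 (k = 6).
ΣVar(i) = 1.69 + 1.28 + 0.67 + 0.52 + 2.25 + 1.28 = 7.69
σ²_total = 7.69 + 2 × 3.95 = 15.59
α (item deleted) = (6/5)·(1 − 7.69/15.59) = 0.61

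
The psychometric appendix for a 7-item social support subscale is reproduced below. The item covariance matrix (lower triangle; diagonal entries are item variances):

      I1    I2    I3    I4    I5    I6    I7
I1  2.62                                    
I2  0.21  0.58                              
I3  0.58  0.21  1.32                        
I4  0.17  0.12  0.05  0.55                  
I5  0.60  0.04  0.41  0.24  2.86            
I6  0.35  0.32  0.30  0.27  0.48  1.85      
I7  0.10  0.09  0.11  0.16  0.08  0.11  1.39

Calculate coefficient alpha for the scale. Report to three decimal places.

coefficient alpha = 0.551

Σσᵢ² = 2.62 + 0.58 + 1.32 + 0.55 + 2.86 + 1.85 + 1.39 = 11.17
Sum of the distinct covariances = 5.00
Var(T) = 11.17 + 2 × 5.00 = 21.17
α = (k/(k−1))·(1 − Σσᵢ²/Var(T)) = (7/6)·(1 − 11.17/21.17) = 0.551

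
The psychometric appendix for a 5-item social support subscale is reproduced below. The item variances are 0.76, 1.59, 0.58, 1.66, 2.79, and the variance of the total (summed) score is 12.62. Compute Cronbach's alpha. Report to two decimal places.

α = 0.52

sum of item variances = 0.76 + 1.59 + 0.58 + 1.66 + 2.79 = 7.38
α = (k/(k−1))·(1 − sum of item variances/total variance) = (5/4)·(1 − 7.38/12.62) = 0.52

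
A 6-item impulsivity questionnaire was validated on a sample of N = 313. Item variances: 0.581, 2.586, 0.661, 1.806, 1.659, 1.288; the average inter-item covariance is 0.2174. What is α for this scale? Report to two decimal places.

α = 0.52

Σσᵢ² = 0.581 + 2.586 + 0.661 + 1.806 + 1.659 + 1.288 = 8.581
Sum of the 15 distinct covariances = 15 × 0.2174 = 3.2610
total variance = Σσᵢ² + 2·Σcov = 8.581 + 2 × 3.2610 = 15.1030
α = (6/5)·(1 − 8.581/15.1030) = 0.52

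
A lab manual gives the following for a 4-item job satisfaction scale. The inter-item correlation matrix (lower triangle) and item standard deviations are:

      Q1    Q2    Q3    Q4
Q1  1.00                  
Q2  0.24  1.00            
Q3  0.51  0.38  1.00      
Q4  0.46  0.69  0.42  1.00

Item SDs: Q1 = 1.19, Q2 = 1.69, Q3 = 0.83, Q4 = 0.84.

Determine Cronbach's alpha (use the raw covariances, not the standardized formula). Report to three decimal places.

α = 0.712

Σσ²ᵢ = 1.19² + 1.69² + 0.83² + 0.84² = 5.6667
Covariances σ_ij = r_ij · s_i · s_j:
  σ(Q1,Q2) = 0.24 × 1.19 × 1.69 = 0.4827
  σ(Q1,Q3) = 0.51 × 1.19 × 0.83 = 0.5037
  σ(Q1,Q4) = 0.46 × 1.19 × 0.84 = 0.4598
  σ(Q2,Q3) = 0.38 × 1.69 × 0.83 = 0.5330
  σ(Q2,Q4) = 0.69 × 1.69 × 0.84 = 0.9795
  σ(Q3,Q4) = 0.42 × 0.83 × 0.84 = 0.2928
σ²_T = Σσ²ᵢ + 2·Σσ_ij = 5.6667 + 2 × 3.2515 = 12.1697
α = (4/3)·(1 − 5.6667/12.1697) = 0.712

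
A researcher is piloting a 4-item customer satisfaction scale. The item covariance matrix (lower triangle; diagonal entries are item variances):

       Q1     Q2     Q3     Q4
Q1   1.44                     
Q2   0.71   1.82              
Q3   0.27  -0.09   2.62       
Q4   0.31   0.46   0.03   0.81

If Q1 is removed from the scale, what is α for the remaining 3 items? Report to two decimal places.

Remaining items: Q2, Q3, Q4 (k = 3).
Σσ²ᵢ = 1.82 + 2.62 + 0.81 = 5.25
Var(T) = 5.25 + 2 × 0.40 = 6.05
α (item deleted) = (3/2)·(1 − 5.25/6.05) = 0.20

α = 0.20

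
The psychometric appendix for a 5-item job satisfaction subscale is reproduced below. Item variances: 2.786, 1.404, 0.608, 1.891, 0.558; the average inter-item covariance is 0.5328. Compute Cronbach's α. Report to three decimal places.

ΣVar(i) = 2.786 + 1.404 + 0.608 + 1.891 + 0.558 = 7.247
Sum of the 10 distinct covariances = 10 × 0.5328 = 5.3280
total variance = ΣVar(i) + 2·Σcov = 7.247 + 2 × 5.3280 = 17.9030
α = (5/4)·(1 − 7.247/17.9030) = 0.744

α = 0.744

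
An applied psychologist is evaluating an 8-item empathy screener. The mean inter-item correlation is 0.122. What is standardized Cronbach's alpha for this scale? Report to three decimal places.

Standardized α = k·r̄ / (1 + (k−1)·r̄) = 8 × 0.122 / (1 + 7 × 0.122)
  = 0.9760 / 1.8540 = 0.526

α = 0.526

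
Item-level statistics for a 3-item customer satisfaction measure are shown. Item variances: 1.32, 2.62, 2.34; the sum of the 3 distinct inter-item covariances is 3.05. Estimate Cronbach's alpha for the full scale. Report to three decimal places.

α = 0.739

ΣVar(i) = 1.32 + 2.62 + 2.34 = 6.28
Sum of distinct covariances = 3.05
Var(T) = ΣVar(i) + 2·Σcov = 6.28 + 2 × 3.05 = 12.38
α = (3/2)·(1 − 6.28/12.38) = 0.739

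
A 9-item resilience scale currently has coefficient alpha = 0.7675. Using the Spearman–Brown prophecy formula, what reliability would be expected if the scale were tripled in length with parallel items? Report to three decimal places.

predicted reliability = 0.908

Length factor m = 3
α' = m·α / (1 + (m−1)·α)
   = 3 × 0.7675 / (1 + (3 − 1) × 0.7675)
   = 2.3025 / 2.5350 = 0.908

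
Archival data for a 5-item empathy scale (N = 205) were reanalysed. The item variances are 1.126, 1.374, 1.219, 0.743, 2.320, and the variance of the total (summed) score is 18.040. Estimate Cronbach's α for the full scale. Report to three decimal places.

Cronbach's α = 0.780

Σσᵢ² = 1.126 + 1.374 + 1.219 + 0.743 + 2.320 = 6.782
α = (k/(k−1))·(1 − Σσᵢ²/σ²_T) = (5/4)·(1 − 6.782/18.040) = 0.780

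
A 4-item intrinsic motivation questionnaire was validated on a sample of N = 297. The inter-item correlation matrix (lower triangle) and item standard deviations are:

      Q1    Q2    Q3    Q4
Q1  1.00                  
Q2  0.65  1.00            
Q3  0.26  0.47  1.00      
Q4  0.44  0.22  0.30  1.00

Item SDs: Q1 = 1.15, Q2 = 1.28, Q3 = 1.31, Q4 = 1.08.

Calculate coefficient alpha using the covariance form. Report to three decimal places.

Σσ²ᵢ = 1.15² + 1.28² + 1.31² + 1.08² = 5.8434
Covariances σ_ij = r_ij · s_i · s_j:
  σ(Q1,Q2) = 0.65 × 1.15 × 1.28 = 0.9568
  σ(Q1,Q3) = 0.26 × 1.15 × 1.31 = 0.3917
  σ(Q1,Q4) = 0.44 × 1.15 × 1.08 = 0.5465
  σ(Q2,Q3) = 0.47 × 1.28 × 1.31 = 0.7881
  σ(Q2,Q4) = 0.22 × 1.28 × 1.08 = 0.3041
  σ(Q3,Q4) = 0.30 × 1.31 × 1.08 = 0.4244
σ²_T = Σσ²ᵢ + 2·Σσ_ij = 5.8434 + 2 × 3.4116 = 12.6666
α = (4/3)·(1 − 5.8434/12.6666) = 0.718

α = 0.718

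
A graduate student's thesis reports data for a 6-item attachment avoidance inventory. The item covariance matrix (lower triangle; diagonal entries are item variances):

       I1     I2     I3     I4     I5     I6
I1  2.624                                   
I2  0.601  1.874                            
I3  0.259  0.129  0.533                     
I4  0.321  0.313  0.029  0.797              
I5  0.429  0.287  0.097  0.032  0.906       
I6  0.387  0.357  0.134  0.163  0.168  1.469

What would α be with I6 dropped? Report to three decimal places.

Remaining items: I1, I2, I3, I4, I5 (k = 5).
ΣVar(i) = 2.624 + 1.874 + 0.533 + 0.797 + 0.906 = 6.734
total variance = 6.734 + 2 × 2.497 = 11.728
α (item deleted) = (5/4)·(1 − 6.734/11.728) = 0.532

α = 0.532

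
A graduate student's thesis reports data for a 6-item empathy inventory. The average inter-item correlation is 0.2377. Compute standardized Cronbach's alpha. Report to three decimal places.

standardized Cronbach's alpha = 0.652

Standardized α = k·r̄ / (1 + (k−1)·r̄) = 6 × 0.2377 / (1 + 5 × 0.2377)
  = 1.4262 / 2.1885 = 0.652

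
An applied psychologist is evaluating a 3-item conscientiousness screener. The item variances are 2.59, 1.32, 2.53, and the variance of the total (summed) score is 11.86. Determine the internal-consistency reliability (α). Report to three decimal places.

α = 0.685

ΣVar(i) = 2.59 + 1.32 + 2.53 = 6.44
α = (k/(k−1))·(1 − ΣVar(i)/σ²_total) = (3/2)·(1 − 6.44/11.86) = 0.685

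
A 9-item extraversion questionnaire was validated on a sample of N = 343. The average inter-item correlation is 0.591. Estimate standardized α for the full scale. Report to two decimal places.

α = 0.93

Standardized α = k·r̄ / (1 + (k−1)·r̄) = 9 × 0.591 / (1 + 8 × 0.591)
  = 5.3190 / 5.7280 = 0.93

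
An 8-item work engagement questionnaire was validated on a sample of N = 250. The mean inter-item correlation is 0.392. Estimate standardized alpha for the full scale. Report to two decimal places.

standardized alpha = 0.84

Standardized α = k·r̄ / (1 + (k−1)·r̄) = 8 × 0.392 / (1 + 7 × 0.392)
  = 3.1360 / 3.7440 = 0.84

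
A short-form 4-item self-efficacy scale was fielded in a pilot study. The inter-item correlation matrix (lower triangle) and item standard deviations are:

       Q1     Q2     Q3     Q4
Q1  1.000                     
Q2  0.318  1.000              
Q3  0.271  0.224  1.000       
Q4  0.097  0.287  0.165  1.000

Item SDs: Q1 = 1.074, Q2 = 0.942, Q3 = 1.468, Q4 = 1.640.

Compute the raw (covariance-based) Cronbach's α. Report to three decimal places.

Cronbach's α = 0.501

Σσ²ᵢ = 1.074² + 0.942² + 1.468² + 1.640² = 6.8855
Covariances σ_ij = r_ij · s_i · s_j:
  σ(Q1,Q2) = 0.318 × 1.074 × 0.942 = 0.3217
  σ(Q1,Q3) = 0.271 × 1.074 × 1.468 = 0.4273
  σ(Q1,Q4) = 0.097 × 1.074 × 1.640 = 0.1709
  σ(Q2,Q3) = 0.224 × 0.942 × 1.468 = 0.3098
  σ(Q2,Q4) = 0.287 × 0.942 × 1.640 = 0.4434
  σ(Q3,Q4) = 0.165 × 1.468 × 1.640 = 0.3972
σ²_T = Σσ²ᵢ + 2·Σσ_ij = 6.8855 + 2 × 2.0703 = 11.0261
α = (4/3)·(1 − 6.8855/11.0261) = 0.501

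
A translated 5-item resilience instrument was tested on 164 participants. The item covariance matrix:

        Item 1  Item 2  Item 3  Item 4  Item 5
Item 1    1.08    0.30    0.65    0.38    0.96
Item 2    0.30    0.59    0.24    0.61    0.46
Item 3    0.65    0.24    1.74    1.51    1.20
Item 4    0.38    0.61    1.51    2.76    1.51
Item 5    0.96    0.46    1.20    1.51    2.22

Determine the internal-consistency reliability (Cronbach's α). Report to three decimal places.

α = 0.814

Σσᵢ² = 1.08 + 0.59 + 1.74 + 2.76 + 2.22 = 8.39
Σ_{i<j} σ_ij = 7.82
σ²_T = 8.39 + 2 × 7.82 = 24.03
α = (k/(k−1))·(1 − Σσᵢ²/σ²_T) = (5/4)·(1 − 8.39/24.03) = 0.814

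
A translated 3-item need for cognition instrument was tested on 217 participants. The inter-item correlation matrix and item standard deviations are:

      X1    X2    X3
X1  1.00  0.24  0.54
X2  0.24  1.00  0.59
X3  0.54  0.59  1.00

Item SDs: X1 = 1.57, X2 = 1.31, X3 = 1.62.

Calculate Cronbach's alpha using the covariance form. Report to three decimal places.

Σσ²ᵢ = 1.57² + 1.31² + 1.62² = 6.8054
Covariances σ_ij = r_ij · s_i · s_j:
  σ(X1,X2) = 0.24 × 1.57 × 1.31 = 0.4936
  σ(X1,X3) = 0.54 × 1.57 × 1.62 = 1.3734
  σ(X2,X3) = 0.59 × 1.31 × 1.62 = 1.2521
σ²_T = Σσ²ᵢ + 2·Σσ_ij = 6.8054 + 2 × 3.1191 = 13.0436
α = (3/2)·(1 − 6.8054/13.0436) = 0.717

Cronbach's alpha = 0.717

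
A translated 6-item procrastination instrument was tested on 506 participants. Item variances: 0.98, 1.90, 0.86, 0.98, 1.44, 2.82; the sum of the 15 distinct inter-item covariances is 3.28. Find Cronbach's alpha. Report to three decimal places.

ΣVar(i) = 0.98 + 1.90 + 0.86 + 0.98 + 1.44 + 2.82 = 8.98
Sum of distinct covariances = 3.28
total variance = ΣVar(i) + 2·Σcov = 8.98 + 2 × 3.28 = 15.54
α = (6/5)·(1 − 8.98/15.54) = 0.507

α = 0.507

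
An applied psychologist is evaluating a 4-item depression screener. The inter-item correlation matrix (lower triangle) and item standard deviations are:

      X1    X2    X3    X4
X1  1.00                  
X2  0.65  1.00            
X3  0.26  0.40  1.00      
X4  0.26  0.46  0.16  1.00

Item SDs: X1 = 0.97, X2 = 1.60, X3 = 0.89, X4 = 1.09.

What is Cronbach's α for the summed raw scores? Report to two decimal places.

Σσ²ᵢ = 0.97² + 1.60² + 0.89² + 1.09² = 5.4811
Covariances σ_ij = r_ij · s_i · s_j:
  σ(X1,X2) = 0.65 × 0.97 × 1.60 = 1.0088
  σ(X1,X3) = 0.26 × 0.97 × 0.89 = 0.2245
  σ(X1,X4) = 0.26 × 0.97 × 1.09 = 0.2749
  σ(X2,X3) = 0.40 × 1.60 × 0.89 = 0.5696
  σ(X2,X4) = 0.46 × 1.60 × 1.09 = 0.8022
  σ(X3,X4) = 0.16 × 0.89 × 1.09 = 0.1552
σ²_T = Σσ²ᵢ + 2·Σσ_ij = 5.4811 + 2 × 3.0352 = 11.5515
α = (4/3)·(1 − 5.4811/11.5515) = 0.70

Cronbach's α = 0.70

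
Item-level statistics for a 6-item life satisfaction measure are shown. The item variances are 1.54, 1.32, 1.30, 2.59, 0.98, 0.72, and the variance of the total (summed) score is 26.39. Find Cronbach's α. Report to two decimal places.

ΣVar(i) = 1.54 + 1.32 + 1.30 + 2.59 + 0.98 + 0.72 = 8.45
α = (k/(k−1))·(1 − ΣVar(i)/σ²_total) = (6/5)·(1 − 8.45/26.39) = 0.82

Cronbach's α = 0.82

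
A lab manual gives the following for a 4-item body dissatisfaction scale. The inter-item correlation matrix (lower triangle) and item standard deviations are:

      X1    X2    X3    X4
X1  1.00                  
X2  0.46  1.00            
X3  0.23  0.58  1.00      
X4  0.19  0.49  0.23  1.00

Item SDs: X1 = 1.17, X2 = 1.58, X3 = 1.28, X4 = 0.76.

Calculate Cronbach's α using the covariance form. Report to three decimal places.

Σσ²ᵢ = 1.17² + 1.58² + 1.28² + 0.76² = 6.0813
Covariances σ_ij = r_ij · s_i · s_j:
  σ(X1,X2) = 0.46 × 1.17 × 1.58 = 0.8504
  σ(X1,X3) = 0.23 × 1.17 × 1.28 = 0.3444
  σ(X1,X4) = 0.19 × 1.17 × 0.76 = 0.1689
  σ(X2,X3) = 0.58 × 1.58 × 1.28 = 1.1730
  σ(X2,X4) = 0.49 × 1.58 × 0.76 = 0.5884
  σ(X3,X4) = 0.23 × 1.28 × 0.76 = 0.2237
σ²_T = Σσ²ᵢ + 2·Σσ_ij = 6.0813 + 2 × 3.3488 = 12.7789
α = (4/3)·(1 − 6.0813/12.7789) = 0.699

Cronbach's α = 0.699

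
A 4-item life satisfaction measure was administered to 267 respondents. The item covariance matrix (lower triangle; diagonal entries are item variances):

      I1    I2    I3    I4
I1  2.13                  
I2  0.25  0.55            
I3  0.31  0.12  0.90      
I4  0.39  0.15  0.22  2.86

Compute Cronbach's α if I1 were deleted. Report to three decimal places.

Cronbach's α = 0.278

Remaining items: I2, I3, I4 (k = 3).
Σσᵢ² = 0.55 + 0.90 + 2.86 = 4.31
Var(T) = 4.31 + 2 × 0.49 = 5.29
α (item deleted) = (3/2)·(1 − 4.31/5.29) = 0.278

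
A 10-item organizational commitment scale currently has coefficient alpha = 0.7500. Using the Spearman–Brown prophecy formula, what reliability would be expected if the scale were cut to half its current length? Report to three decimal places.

predicted reliability = 0.600

Length factor m = 1/2
α' = m·α / (1 − (1−m)·α)
   = 1/2 × 0.7500 / (1 − (1 − 1/2) × 0.7500)
   = 0.3750 / 0.6250 = 0.600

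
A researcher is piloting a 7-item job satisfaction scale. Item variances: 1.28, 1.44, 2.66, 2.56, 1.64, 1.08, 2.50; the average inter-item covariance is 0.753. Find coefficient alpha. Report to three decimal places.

α = 0.824

Σσ²ᵢ = 1.28 + 1.44 + 2.66 + 2.56 + 1.64 + 1.08 + 2.50 = 13.16
Sum of the 21 distinct covariances = 21 × 0.753 = 15.813
Var(T) = Σσ²ᵢ + 2·Σcov = 13.16 + 2 × 15.813 = 44.786
α = (7/6)·(1 − 13.16/44.786) = 0.824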